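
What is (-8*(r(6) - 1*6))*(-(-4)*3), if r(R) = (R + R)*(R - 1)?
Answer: -5184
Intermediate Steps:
r(R) = 2*R*(-1 + R) (r(R) = (2*R)*(-1 + R) = 2*R*(-1 + R))
(-8*(r(6) - 1*6))*(-(-4)*3) = (-8*(2*6*(-1 + 6) - 1*6))*(-(-4)*3) = (-8*(2*6*5 - 6))*(-1*(-12)) = -8*(60 - 6)*12 = -8*54*12 = -432*12 = -5184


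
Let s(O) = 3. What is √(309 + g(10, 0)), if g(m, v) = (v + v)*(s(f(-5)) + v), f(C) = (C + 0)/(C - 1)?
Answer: √309 ≈ 17.578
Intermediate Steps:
f(C) = C/(-1 + C)
g(m, v) = 2*v*(3 + v) (g(m, v) = (v + v)*(3 + v) = (2*v)*(3 + v) = 2*v*(3 + v))
√(309 + g(10, 0)) = √(309 + 2*0*(3 + 0)) = √(309 + 2*0*3) = √(309 + 0) = √309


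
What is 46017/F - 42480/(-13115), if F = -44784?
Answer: 28864697/13052048 ≈ 2.2115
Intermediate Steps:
46017/F - 42480/(-13115) = 46017/(-44784) - 42480/(-13115) = 46017*(-1/44784) - 42480*(-1/13115) = -5113/4976 + 8496/2623 = 28864697/13052048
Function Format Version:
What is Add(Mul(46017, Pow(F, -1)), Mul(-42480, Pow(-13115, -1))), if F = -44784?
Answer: Rational(28864697, 13052048) ≈ 2.2115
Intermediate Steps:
Add(Mul(46017, Pow(F, -1)), Mul(-42480, Pow(-13115, -1))) = Add(Mul(46017, Pow(-44784, -1)), Mul(-42480, Pow(-13115, -1))) = Add(Mul(46017, Rational(-1, 44784)), Mul(-42480, Rational(-1, 13115))) = Add(Rational(-5113, 4976), Rational(8496, 2623)) = Rational(28864697, 13052048)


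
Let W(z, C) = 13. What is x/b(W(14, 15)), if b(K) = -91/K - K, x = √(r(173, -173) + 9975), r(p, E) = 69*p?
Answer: -√5478/10 ≈ -7.4014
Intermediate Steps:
x = 2*√5478 (x = √(69*173 + 9975) = √(11937 + 9975) = √21912 = 2*√5478 ≈ 148.03)
b(K) = -K - 91/K
x/b(W(14, 15)) = (2*√5478)/(-1*13 - 91/13) = (2*√5478)/(-13 - 91*1/13) = (2*√5478)/(-13 - 7) = (2*√5478)/(-20) = (2*√5478)*(-1/20) = -√5478/10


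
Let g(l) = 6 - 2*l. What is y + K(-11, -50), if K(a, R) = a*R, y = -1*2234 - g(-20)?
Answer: -1730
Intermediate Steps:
y = -2280 (y = -1*2234 - (6 - 2*(-20)) = -2234 - (6 + 40) = -2234 - 1*46 = -2234 - 46 = -2280)
K(a, R) = R*a
y + K(-11, -50) = -2280 - 50*(-11) = -2280 + 550 = -1730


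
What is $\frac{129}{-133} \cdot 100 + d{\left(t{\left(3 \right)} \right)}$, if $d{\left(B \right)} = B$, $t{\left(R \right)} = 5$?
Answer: $- \frac{12235}{133} \approx -91.992$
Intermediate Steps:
$\frac{129}{-133} \cdot 100 + d{\left(t{\left(3 \right)} \right)} = \frac{129}{-133} \cdot 100 + 5 = 129 \left(- \frac{1}{133}\right) 100 + 5 = \left(- \frac{129}{133}\right) 100 + 5 = - \frac{12900}{133} + 5 = - \frac{12235}{133}$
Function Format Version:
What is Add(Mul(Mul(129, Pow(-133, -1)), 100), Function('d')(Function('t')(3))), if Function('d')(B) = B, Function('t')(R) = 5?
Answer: Rational(-12235, 133) ≈ -91.992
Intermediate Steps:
Add(Mul(Mul(129, Pow(-133, -1)), 100), Function('d')(Function('t')(3))) = Add(Mul(Mul(129, Pow(-133, -1)), 100), 5) = Add(Mul(Mul(129, Rational(-1, 133)), 100), 5) = Add(Mul(Rational(-129, 133), 100), 5) = Add(Rational(-12900, 133), 5) = Rational(-12235, 133)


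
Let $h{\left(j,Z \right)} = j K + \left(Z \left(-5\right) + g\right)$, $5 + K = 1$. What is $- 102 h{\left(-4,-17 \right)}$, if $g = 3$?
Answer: $-10608$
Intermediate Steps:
$K = -4$ ($K = -5 + 1 = -4$)
$h{\left(j,Z \right)} = 3 - 5 Z - 4 j$ ($h{\left(j,Z \right)} = j \left(-4\right) + \left(Z \left(-5\right) + 3\right) = - 4 j - \left(-3 + 5 Z\right) = 3 - 5 Z - 4 j$)
$- 102 h{\left(-4,-17 \right)} = - 102 \left(3 - -85 - -16\right) = - 102 \left(3 + 85 + 16\right) = \left(-102\right) 104 = -10608$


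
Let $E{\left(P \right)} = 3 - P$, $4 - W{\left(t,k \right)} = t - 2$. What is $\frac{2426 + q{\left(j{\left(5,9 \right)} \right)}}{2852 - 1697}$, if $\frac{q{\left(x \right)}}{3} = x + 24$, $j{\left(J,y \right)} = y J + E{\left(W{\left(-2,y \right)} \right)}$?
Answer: $\frac{34}{15} \approx 2.2667$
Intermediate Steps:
$W{\left(t,k \right)} = 6 - t$ ($W{\left(t,k \right)} = 4 - \left(t - 2\right) = 4 - \left(-2 + t\right) = 6 - t$)
$j{\left(J,y \right)} = -5 + J y$ ($j{\left(J,y \right)} = y J + \left(3 - \left(6 - -2\right)\right) = J y + \left(3 - \left(6 + 2\right)\right) = J y + \left(3 - 8\right) = J y - 5 = -5 + J y$)
$q{\left(x \right)} = 72 + 3 x$ ($q{\left(x \right)} = 3 \left(x + 24\right) = 3 \left(24 + x\right) = 72 + 3 x$)
$\frac{2426 + q{\left(j{\left(5,9 \right)} \right)}}{2852 - 1697} = \frac{2426 + \left(72 + 3 \left(-5 + 5 \cdot 9\right)\right)}{2852 - 1697} = \frac{2426 + \left(72 + 3 \left(-5 + 45\right)\right)}{1155} = \left(2426 + \left(72 + 3 \cdot 40\right)\right) \frac{1}{1155} = \left(2426 + \left(72 + 120\right)\right) \frac{1}{1155} = \left(2426 + 192\right) \frac{1}{1155} = 2618 \cdot \frac{1}{1155} = \frac{34}{15}$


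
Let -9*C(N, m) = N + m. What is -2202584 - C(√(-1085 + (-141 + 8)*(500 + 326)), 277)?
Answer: -19822979/9 + I*√12327/3 ≈ -2.2026e+6 + 37.009*I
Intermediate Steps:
C(N, m) = -N/9 - m/9 (C(N, m) = -(N + m)/9 = -N/9 - m/9)
-2202584 - C(√(-1085 + (-141 + 8)*(500 + 326)), 277) = -2202584 - (-√(-1085 + (-141 + 8)*(500 + 326))/9 - ⅑*277) = -2202584 - (-√(-1085 - 133*826)/9 - 277/9) = -2202584 - (-√(-1085 - 109858)/9 - 277/9) = -2202584 - (-I*√12327/3 - 277/9) = -2202584 - (-277/9 - I*√12327/3) = -2202584 + (277/9 + I*√12327/3) = -19822979/9 + I*√12327/3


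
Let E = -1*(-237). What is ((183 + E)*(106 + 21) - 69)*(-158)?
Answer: -8416818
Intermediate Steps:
E = 237
((183 + E)*(106 + 21) - 69)*(-158) = ((183 + 237)*(106 + 21) - 69)*(-158) = (420*127 - 69)*(-158) = (53340 - 69)*(-158) = 53271*(-158) = -8416818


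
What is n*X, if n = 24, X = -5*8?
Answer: -960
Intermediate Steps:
X = -40
n*X = 24*(-40) = -960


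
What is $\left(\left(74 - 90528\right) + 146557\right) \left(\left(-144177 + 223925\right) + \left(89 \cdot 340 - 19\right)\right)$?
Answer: $6170712867$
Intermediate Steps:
$\left(\left(74 - 90528\right) + 146557\right) \left(\left(-144177 + 223925\right) + \left(89 \cdot 340 - 19\right)\right) = \left(\left(74 - 90528\right) + 146557\right) \left(79748 + \left(30260 - 19\right)\right) = \left(-90454 + 146557\right) \left(79748 + 30241\right) = 56103 \cdot 109989 = 6170712867$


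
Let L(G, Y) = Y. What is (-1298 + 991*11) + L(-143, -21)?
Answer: 9582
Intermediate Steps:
(-1298 + 991*11) + L(-143, -21) = (-1298 + 991*11) - 21 = (-1298 + 10901) - 21 = 9603 - 21 = 9582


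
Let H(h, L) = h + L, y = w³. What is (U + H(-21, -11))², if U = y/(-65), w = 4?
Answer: 4596736/4225 ≈ 1088.0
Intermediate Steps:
y = 64 (y = 4³ = 64)
U = -64/65 (U = 64/(-65) = 64*(-1/65) = -64/65 ≈ -0.98462)
H(h, L) = L + h
(U + H(-21, -11))² = (-64/65 + (-11 - 21))² = (-64/65 - 32)² = (-2144/65)² = 4596736/4225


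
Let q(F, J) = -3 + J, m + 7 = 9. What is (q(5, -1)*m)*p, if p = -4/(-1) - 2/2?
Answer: -24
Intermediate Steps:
m = 2 (m = -7 + 9 = 2)
p = 3 (p = -4*(-1) - 2*½ = 4 - 1 = 3)
(q(5, -1)*m)*p = ((-3 - 1)*2)*3 = -4*2*3 = -8*3 = -24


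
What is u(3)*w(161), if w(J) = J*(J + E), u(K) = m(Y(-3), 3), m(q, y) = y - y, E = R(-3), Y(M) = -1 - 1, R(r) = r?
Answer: 0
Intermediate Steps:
Y(M) = -2
E = -3
m(q, y) = 0
u(K) = 0
w(J) = J*(-3 + J) (w(J) = J*(J - 3) = J*(-3 + J))
u(3)*w(161) = 0*(161*(-3 + 161)) = 0*(161*158) = 0*25438 = 0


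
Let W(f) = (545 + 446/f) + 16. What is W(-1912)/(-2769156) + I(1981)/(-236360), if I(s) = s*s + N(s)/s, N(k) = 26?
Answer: -2572610587316123699/154943650740780720 ≈ -16.604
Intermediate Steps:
W(f) = 561 + 446/f
I(s) = s² + 26/s (I(s) = s*s + 26/s = s² + 26/s)
W(-1912)/(-2769156) + I(1981)/(-236360) = (561 + 446/(-1912))/(-2769156) + ((26 + 1981³)/1981)/(-236360) = (561 + 446*(-1/1912))*(-1/2769156) + ((26 + 7774159141)/1981)*(-1/236360) = (561 - 223/956)*(-1/2769156) + ((1/1981)*7774159167)*(-1/236360) = (536093/956)*(-1/2769156) + (7774159167/1981)*(-1/236360) = -536093/2647313136 - 7774159167/468229160 = -2572610587316123699/154943650740780720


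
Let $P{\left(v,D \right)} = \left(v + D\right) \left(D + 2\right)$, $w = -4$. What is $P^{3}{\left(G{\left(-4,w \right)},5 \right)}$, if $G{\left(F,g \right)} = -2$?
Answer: $9261$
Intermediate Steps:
$P{\left(v,D \right)} = \left(2 + D\right) \left(D + v\right)$ ($P{\left(v,D \right)} = \left(D + v\right) \left(2 + D\right) = \left(2 + D\right) \left(D + v\right)$)
$P^{3}{\left(G{\left(-4,w \right)},5 \right)} = \left(5^{2} + 2 \cdot 5 + 2 \left(-2\right) + 5 \left(-2\right)\right)^{3} = \left(25 + 10 - 4 - 10\right)^{3} = 21^{3} = 9261$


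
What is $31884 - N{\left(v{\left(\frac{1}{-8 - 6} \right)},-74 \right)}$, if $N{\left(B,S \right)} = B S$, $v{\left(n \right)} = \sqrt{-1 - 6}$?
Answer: $31884 + 74 i \sqrt{7} \approx 31884.0 + 195.79 i$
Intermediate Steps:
$v{\left(n \right)} = i \sqrt{7}$ ($v{\left(n \right)} = \sqrt{-7} = i \sqrt{7}$)
$31884 - N{\left(v{\left(\frac{1}{-8 - 6} \right)},-74 \right)} = 31884 - i \sqrt{7} \left(-74\right) = 31884 - - 74 i \sqrt{7} = 31884 + 74 i \sqrt{7}$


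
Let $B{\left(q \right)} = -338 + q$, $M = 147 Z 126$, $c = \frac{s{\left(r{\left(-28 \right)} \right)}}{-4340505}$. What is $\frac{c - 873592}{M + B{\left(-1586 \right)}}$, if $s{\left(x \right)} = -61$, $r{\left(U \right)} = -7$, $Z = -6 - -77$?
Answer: $- \frac{3791830443899}{5699682054690} \approx -0.66527$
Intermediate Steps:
$Z = 71$ ($Z = -6 + 77 = 71$)
$c = \frac{61}{4340505}$ ($c = - \frac{61}{-4340505} = \left(-61\right) \left(- \frac{1}{4340505}\right) = \frac{61}{4340505} \approx 1.4054 \cdot 10^{-5}$)
$M = 1315062$ ($M = 147 \cdot 71 \cdot 126 = 10437 \cdot 126 = 1315062$)
$\frac{c - 873592}{M + B{\left(-1586 \right)}} = \frac{\frac{61}{4340505} - 873592}{1315062 - 1924} = - \frac{3791830443899}{4340505 \left(1315062 - 1924\right)} = - \frac{3791830443899}{4340505 \cdot 1313138} = \left(- \frac{3791830443899}{4340505}\right) \frac{1}{1313138} = - \frac{3791830443899}{5699682054690}$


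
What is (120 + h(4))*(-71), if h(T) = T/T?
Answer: -8591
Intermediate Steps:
h(T) = 1
(120 + h(4))*(-71) = (120 + 1)*(-71) = 121*(-71) = -8591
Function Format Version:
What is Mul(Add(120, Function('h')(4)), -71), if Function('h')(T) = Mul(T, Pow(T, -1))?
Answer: -8591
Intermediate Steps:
Function('h')(T) = 1
Mul(Add(120, Function('h')(4)), -71) = Mul(Add(120, 1), -71) = Mul(121, -71) = -8591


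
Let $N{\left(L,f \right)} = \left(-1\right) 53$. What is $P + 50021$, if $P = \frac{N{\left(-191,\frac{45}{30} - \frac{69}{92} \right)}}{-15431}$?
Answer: $\frac{771874104}{15431} \approx 50021.0$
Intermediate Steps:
$N{\left(L,f \right)} = -53$
$P = \frac{53}{15431}$ ($P = - \frac{53}{-15431} = \left(-53\right) \left(- \frac{1}{15431}\right) = \frac{53}{15431} \approx 0.0034346$)
$P + 50021 = \frac{53}{15431} + 50021 = \frac{771874104}{15431}$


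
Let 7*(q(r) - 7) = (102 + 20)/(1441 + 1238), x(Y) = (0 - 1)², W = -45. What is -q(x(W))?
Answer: -131393/18753 ≈ -7.0065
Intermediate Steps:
x(Y) = 1 (x(Y) = (-1)² = 1)
q(r) = 131393/18753 (q(r) = 7 + ((102 + 20)/(1441 + 1238))/7 = 7 + (122/2679)/7 = 7 + (122*(1/2679))/7 = 7 + (⅐)*(122/2679) = 7 + 122/18753 = 131393/18753)
-q(x(W)) = -1*131393/18753 = -131393/18753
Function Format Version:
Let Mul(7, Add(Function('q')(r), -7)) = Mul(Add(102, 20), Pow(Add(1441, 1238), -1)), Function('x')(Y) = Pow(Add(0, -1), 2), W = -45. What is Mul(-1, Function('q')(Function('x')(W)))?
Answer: Rational(-131393, 18753) ≈ -7.0065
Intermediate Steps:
Function('x')(Y) = 1 (Function('x')(Y) = Pow(-1, 2) = 1)
Function('q')(r) = Rational(131393, 18753) (Function('q')(r) = Add(7, Mul(Rational(1, 7), Mul(Add(102, 20), Pow(Add(1441, 1238), -1)))) = Add(7, Mul(Rational(1, 7), Mul(122, Pow(2679, -1)))) = Add(7, Mul(Rational(1, 7), Mul(122, Rational(1, 2679)))) = Add(7, Mul(Rational(1, 7), Rational(122, 2679))) = Add(7, Rational(122, 18753)) = Rational(131393, 18753))
Mul(-1, Function('q')(Function('x')(W))) = Mul(-1, Rational(131393, 18753)) = Rational(-131393, 18753)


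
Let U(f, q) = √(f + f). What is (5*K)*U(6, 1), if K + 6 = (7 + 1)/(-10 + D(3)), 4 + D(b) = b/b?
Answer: -860*√3/13 ≈ -114.58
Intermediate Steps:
U(f, q) = √2*√f (U(f, q) = √(2*f) = √2*√f)
D(b) = -3 (D(b) = -4 + b/b = -4 + 1 = -3)
K = -86/13 (K = -6 + (7 + 1)/(-10 - 3) = -6 + 8/(-13) = -6 + 8*(-1/13) = -6 - 8/13 = -86/13 ≈ -6.6154)
(5*K)*U(6, 1) = (5*(-86/13))*(√2*√6) = -860*√3/13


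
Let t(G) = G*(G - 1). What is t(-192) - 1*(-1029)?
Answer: 38085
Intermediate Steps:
t(G) = G*(-1 + G)
t(-192) - 1*(-1029) = -192*(-1 - 192) - 1*(-1029) = -192*(-193) + 1029 = 37056 + 1029 = 38085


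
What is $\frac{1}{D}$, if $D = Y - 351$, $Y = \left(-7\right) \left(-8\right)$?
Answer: $- \frac{1}{295} \approx -0.0033898$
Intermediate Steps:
$Y = 56$
$D = -295$ ($D = 56 - 351 = -295$)
$\frac{1}{D} = \frac{1}{-295} = - \frac{1}{295}$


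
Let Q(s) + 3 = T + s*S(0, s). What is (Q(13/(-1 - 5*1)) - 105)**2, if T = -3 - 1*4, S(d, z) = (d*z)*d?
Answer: 13225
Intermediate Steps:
S(d, z) = z*d**2
T = -7 (T = -3 - 4 = -7)
Q(s) = -10 (Q(s) = -3 + (-7 + s*(s*0**2)) = -3 + (-7 + s*(s*0)) = -3 + (-7 + s*0) = -3 + (-7 + 0) = -3 - 7 = -10)
(Q(13/(-1 - 5*1)) - 105)**2 = (-10 - 105)**2 = (-115)**2 = 13225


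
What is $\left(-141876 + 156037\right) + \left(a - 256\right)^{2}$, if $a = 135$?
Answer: $28802$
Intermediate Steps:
$\left(-141876 + 156037\right) + \left(a - 256\right)^{2} = \left(-141876 + 156037\right) + \left(135 - 256\right)^{2} = 14161 + \left(-121\right)^{2} = 14161 + 14641 = 28802$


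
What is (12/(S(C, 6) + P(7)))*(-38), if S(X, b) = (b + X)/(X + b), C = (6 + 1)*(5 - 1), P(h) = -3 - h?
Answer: 152/3 ≈ 50.667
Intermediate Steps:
C = 28 (C = 7*4 = 28)
S(X, b) = 1 (S(X, b) = (X + b)/(X + b) = 1)
(12/(S(C, 6) + P(7)))*(-38) = (12/(1 + (-3 - 1*7)))*(-38) = (12/(1 + (-3 - 7)))*(-38) = (12/(1 - 10))*(-38) = (12/(-9))*(-38) = (12*(-⅑))*(-38) = -4/3*(-38) = 152/3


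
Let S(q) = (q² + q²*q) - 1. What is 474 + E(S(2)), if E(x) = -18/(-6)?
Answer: 477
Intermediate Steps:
S(q) = -1 + q² + q³ (S(q) = (q² + q³) - 1 = -1 + q² + q³)
E(x) = 3 (E(x) = -18*(-⅙) = 3)
474 + E(S(2)) = 474 + 3 = 477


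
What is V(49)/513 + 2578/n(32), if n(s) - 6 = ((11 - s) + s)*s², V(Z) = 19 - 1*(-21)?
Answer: 886657/2890755 ≈ 0.30672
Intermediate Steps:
V(Z) = 40 (V(Z) = 19 + 21 = 40)
n(s) = 6 + 11*s² (n(s) = 6 + ((11 - s) + s)*s² = 6 + 11*s²)
V(49)/513 + 2578/n(32) = 40/513 + 2578/(6 + 11*32²) = 40*(1/513) + 2578/(6 + 11*1024) = 40/513 + 2578/(6 + 11264) = 40/513 + 2578/11270 = 40/513 + 2578*(1/11270) = 40/513 + 1289/5635 = 886657/2890755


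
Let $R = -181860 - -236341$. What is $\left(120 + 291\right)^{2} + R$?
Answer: $223402$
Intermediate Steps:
$R = 54481$ ($R = -181860 + 236341 = 54481$)
$\left(120 + 291\right)^{2} + R = \left(120 + 291\right)^{2} + 54481 = 411^{2} + 54481 = 168921 + 54481 = 223402$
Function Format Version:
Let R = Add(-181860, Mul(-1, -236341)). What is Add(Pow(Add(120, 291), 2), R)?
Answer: 223402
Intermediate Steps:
R = 54481 (R = Add(-181860, 236341) = 54481)
Add(Pow(Add(120, 291), 2), R) = Add(Pow(Add(120, 291), 2), 54481) = Add(Pow(411, 2), 54481) = Add(168921, 54481) = 223402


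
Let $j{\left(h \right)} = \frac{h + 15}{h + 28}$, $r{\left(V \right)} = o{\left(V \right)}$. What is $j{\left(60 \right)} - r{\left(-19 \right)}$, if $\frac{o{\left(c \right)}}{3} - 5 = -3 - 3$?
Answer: $\frac{339}{88} \approx 3.8523$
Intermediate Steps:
$o{\left(c \right)} = -3$ ($o{\left(c \right)} = 15 + 3 \left(-3 - 3\right) = 15 + 3 \left(-6\right) = 15 - 18 = -3$)
$r{\left(V \right)} = -3$
$j{\left(h \right)} = \frac{15 + h}{28 + h}$
$j{\left(60 \right)} - r{\left(-19 \right)} = \frac{15 + 60}{28 + 60} - -3 = \frac{1}{88} \cdot 75 + 3 = \frac{75}{88} + 3 = \frac{339}{88}$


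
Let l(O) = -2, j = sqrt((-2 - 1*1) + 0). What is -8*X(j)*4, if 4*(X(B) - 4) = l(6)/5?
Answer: -624/5 ≈ -124.80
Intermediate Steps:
j = I*sqrt(3) (j = sqrt((-2 - 1) + 0) = sqrt(-3 + 0) = sqrt(-3) = I*sqrt(3) ≈ 1.732*I)
X(B) = 39/10 (X(B) = 4 + (-2/5)/4 = 4 + (-2*1/5)/4 = 4 + (1/4)*(-2/5) = 4 - 1/10 = 39/10)
-8*X(j)*4 = -8*39/10*4 = -156/5*4 = -624/5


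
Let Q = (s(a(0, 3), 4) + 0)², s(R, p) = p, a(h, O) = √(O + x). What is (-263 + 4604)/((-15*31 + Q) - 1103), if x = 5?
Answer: -4341/1552 ≈ -2.7970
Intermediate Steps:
a(h, O) = √(5 + O) (a(h, O) = √(O + 5) = √(5 + O))
Q = 16 (Q = (4 + 0)² = 4² = 16)
(-263 + 4604)/((-15*31 + Q) - 1103) = (-263 + 4604)/((-15*31 + 16) - 1103) = 4341/((-465 + 16) - 1103) = 4341/(-449 - 1103) = 4341/(-1552) = 4341*(-1/1552) = -4341/1552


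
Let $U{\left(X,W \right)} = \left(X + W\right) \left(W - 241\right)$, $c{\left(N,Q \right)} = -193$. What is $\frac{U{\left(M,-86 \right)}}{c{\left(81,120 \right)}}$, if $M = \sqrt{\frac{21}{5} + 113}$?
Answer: $- \frac{28122}{193} + \frac{327 \sqrt{2930}}{965} \approx -127.37$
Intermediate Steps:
$M = \frac{\sqrt{2930}}{5}$ ($M = \sqrt{21 \cdot \frac{1}{5} + 113} = \sqrt{\frac{21}{5} + 113} = \sqrt{\frac{586}{5}} = \frac{\sqrt{2930}}{5} \approx 10.826$)
$U{\left(X,W \right)} = \left(-241 + W\right) \left(W + X\right)$ ($U{\left(X,W \right)} = \left(W + X\right) \left(-241 + W\right) = \left(-241 + W\right) \left(W + X\right)$)
$\frac{U{\left(M,-86 \right)}}{c{\left(81,120 \right)}} = \frac{\left(-86\right)^{2} - -20726 - 241 \frac{\sqrt{2930}}{5} - 86 \frac{\sqrt{2930}}{5}}{-193} = \left(7396 + 20726 - \frac{241 \sqrt{2930}}{5} - \frac{86 \sqrt{2930}}{5}\right) \left(- \frac{1}{193}\right) = \left(28122 - \frac{327 \sqrt{2930}}{5}\right) \left(- \frac{1}{193}\right) = - \frac{28122}{193} + \frac{327 \sqrt{2930}}{965}$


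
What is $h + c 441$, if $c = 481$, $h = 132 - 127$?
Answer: $212126$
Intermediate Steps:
$h = 5$ ($h = 132 - 127 = 5$)
$h + c 441 = 5 + 481 \cdot 441 = 5 + 212121 = 212126$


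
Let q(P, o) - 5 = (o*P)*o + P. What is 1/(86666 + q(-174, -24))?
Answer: -1/13727 ≈ -7.2849e-5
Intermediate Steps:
q(P, o) = 5 + P + P*o² (q(P, o) = 5 + ((o*P)*o + P) = 5 + ((P*o)*o + P) = 5 + (P*o² + P) = 5 + (P + P*o²) = 5 + P + P*o²)
1/(86666 + q(-174, -24)) = 1/(86666 + (5 - 174 - 174*(-24)²)) = 1/(86666 + (5 - 174 - 174*576)) = 1/(86666 + (5 - 174 - 100224)) = 1/(86666 - 100393) = 1/(-13727) = -1/13727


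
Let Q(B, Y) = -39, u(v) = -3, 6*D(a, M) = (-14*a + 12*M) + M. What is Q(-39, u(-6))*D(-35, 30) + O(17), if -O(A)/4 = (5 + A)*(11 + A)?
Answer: -8184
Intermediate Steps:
D(a, M) = -7*a/3 + 13*M/6 (D(a, M) = ((-14*a + 12*M) + M)/6 = (-14*a + 13*M)/6 = -7*a/3 + 13*M/6)
O(A) = -4*(5 + A)*(11 + A)
Q(-39, u(-6))*D(-35, 30) + O(17) = -39*(-7/3*(-35) + (13/6)*30) + (-220 - 64*17 - 4*17²) = -39*(245/3 + 65) + (-220 - 1088 - 4*289) = -39*440/3 + (-220 - 1088 - 1156) = -5720 - 2464 = -8184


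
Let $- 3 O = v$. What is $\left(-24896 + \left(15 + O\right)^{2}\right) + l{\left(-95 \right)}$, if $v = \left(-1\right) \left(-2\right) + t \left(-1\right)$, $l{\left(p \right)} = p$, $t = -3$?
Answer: $- \frac{223319}{9} \approx -24813.0$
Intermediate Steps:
$v = 5$ ($v = \left(-1\right) \left(-2\right) - -3 = 2 + 3 = 5$)
$O = - \frac{5}{3}$ ($O = \left(- \frac{1}{3}\right) 5 = - \frac{5}{3} \approx -1.6667$)
$\left(-24896 + \left(15 + O\right)^{2}\right) + l{\left(-95 \right)} = \left(-24896 + \left(15 - \frac{5}{3}\right)^{2}\right) - 95 = \left(-24896 + \left(\frac{40}{3}\right)^{2}\right) - 95 = \left(-24896 + \frac{1600}{9}\right) - 95 = - \frac{222464}{9} - 95 = - \frac{223319}{9}$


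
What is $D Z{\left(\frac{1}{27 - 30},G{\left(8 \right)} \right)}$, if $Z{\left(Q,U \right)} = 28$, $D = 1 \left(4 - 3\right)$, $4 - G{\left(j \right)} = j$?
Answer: $28$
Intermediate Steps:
$G{\left(j \right)} = 4 - j$
$D = 1$ ($D = 1 \cdot 1 = 1$)
$D Z{\left(\frac{1}{27 - 30},G{\left(8 \right)} \right)} = 1 \cdot 28 = 28$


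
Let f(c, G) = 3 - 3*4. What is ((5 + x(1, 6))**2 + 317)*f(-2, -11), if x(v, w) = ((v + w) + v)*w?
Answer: -28134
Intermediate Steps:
x(v, w) = w*(w + 2*v) (x(v, w) = (w + 2*v)*w = w*(w + 2*v))
f(c, G) = -9 (f(c, G) = 3 - 12 = -9)
((5 + x(1, 6))**2 + 317)*f(-2, -11) = ((5 + 6*(6 + 2*1))**2 + 317)*(-9) = ((5 + 6*(6 + 2))**2 + 317)*(-9) = ((5 + 6*8)**2 + 317)*(-9) = ((5 + 48)**2 + 317)*(-9) = (53**2 + 317)*(-9) = (2809 + 317)*(-9) = 3126*(-9) = -28134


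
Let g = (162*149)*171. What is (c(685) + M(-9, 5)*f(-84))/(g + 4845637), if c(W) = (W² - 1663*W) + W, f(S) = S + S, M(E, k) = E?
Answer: -667733/8973235 ≈ -0.074414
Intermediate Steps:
f(S) = 2*S
c(W) = W² - 1662*W
g = 4127598 (g = 24138*171 = 4127598)
(c(685) + M(-9, 5)*f(-84))/(g + 4845637) = (685*(-1662 + 685) - 18*(-84))/(4127598 + 4845637) = (685*(-977) - 9*(-168))/8973235 = (-669245 + 1512)*(1/8973235) = -667733*1/8973235 = -667733/8973235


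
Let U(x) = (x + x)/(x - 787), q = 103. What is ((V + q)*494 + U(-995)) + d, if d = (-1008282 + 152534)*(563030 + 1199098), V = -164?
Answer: -1343572349812303/891 ≈ -1.5079e+12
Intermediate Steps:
U(x) = 2*x/(-787 + x) (U(x) = (2*x)/(-787 + x) = 2*x/(-787 + x))
d = -1507937511744 (d = -855748*1762128 = -1507937511744)
((V + q)*494 + U(-995)) + d = ((-164 + 103)*494 + 2*(-995)/(-787 - 995)) - 1507937511744 = (-61*494 + 2*(-995)/(-1782)) - 1507937511744 = (-30134 + 2*(-995)*(-1/1782)) - 1507937511744 = (-30134 + 995/891) - 1507937511744 = -26848399/891 - 1507937511744 = -1343572349812303/891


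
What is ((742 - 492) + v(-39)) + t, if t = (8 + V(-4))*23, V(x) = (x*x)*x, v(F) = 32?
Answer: -1006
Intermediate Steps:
V(x) = x³ (V(x) = x²*x = x³)
t = -1288 (t = (8 + (-4)³)*23 = (8 - 64)*23 = -56*23 = -1288)
((742 - 492) + v(-39)) + t = ((742 - 492) + 32) - 1288 = (250 + 32) - 1288 = 282 - 1288 = -1006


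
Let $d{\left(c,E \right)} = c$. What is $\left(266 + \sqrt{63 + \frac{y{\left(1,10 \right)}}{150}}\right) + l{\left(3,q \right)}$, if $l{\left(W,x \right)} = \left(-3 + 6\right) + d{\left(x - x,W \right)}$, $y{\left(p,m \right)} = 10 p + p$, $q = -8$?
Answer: $269 + \frac{\sqrt{56766}}{30} \approx 276.94$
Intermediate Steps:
$y{\left(p,m \right)} = 11 p$
$l{\left(W,x \right)} = 3$ ($l{\left(W,x \right)} = \left(-3 + 6\right) + \left(x - x\right) = 3 + 0 = 3$)
$\left(266 + \sqrt{63 + \frac{y{\left(1,10 \right)}}{150}}\right) + l{\left(3,q \right)} = \left(266 + \sqrt{63 + \frac{11 \cdot 1}{150}}\right) + 3 = \left(266 + \sqrt{63 + 11 \cdot \frac{1}{150}}\right) + 3 = \left(266 + \sqrt{63 + \frac{11}{150}}\right) + 3 = \left(266 + \sqrt{\frac{9461}{150}}\right) + 3 = \left(266 + \frac{\sqrt{56766}}{30}\right) + 3 = 269 + \frac{\sqrt{56766}}{30}$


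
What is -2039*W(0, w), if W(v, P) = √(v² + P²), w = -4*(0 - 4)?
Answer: -32624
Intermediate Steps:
w = 16 (w = -4*(-4) = 16)
W(v, P) = √(P² + v²)
-2039*W(0, w) = -2039*√(16² + 0²) = -2039*√(256 + 0) = -2039*√256 = -2039*16 = -32624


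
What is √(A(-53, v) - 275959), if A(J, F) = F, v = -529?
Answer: 2*I*√69122 ≈ 525.82*I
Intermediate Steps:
√(A(-53, v) - 275959) = √(-529 - 275959) = √(-276488) = 2*I*√69122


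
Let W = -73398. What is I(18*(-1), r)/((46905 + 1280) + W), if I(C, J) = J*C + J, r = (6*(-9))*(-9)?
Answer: 8262/25213 ≈ 0.32769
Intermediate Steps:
r = 486 (r = -54*(-9) = 486)
I(C, J) = J + C*J (I(C, J) = C*J + J = J + C*J)
I(18*(-1), r)/((46905 + 1280) + W) = (486*(1 + 18*(-1)))/((46905 + 1280) - 73398) = (486*(1 - 18))/(48185 - 73398) = (486*(-17))/(-25213) = -8262*(-1/25213) = 8262/25213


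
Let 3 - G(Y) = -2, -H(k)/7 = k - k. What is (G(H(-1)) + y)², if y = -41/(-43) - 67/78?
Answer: 291965569/11249316 ≈ 25.954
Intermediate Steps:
H(k) = 0 (H(k) = -7*(k - k) = -7*0 = 0)
G(Y) = 5 (G(Y) = 3 - 1*(-2) = 3 + 2 = 5)
y = 317/3354 (y = -41*(-1/43) - 67*1/78 = 41/43 - 67/78 = 317/3354 ≈ 0.094514)
(G(H(-1)) + y)² = (5 + 317/3354)² = (17087/3354)² = 291965569/11249316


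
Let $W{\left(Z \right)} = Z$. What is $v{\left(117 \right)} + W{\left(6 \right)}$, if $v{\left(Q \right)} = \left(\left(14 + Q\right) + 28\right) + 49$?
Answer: $214$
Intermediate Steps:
$v{\left(Q \right)} = 91 + Q$ ($v{\left(Q \right)} = \left(42 + Q\right) + 49 = 91 + Q$)
$v{\left(117 \right)} + W{\left(6 \right)} = \left(91 + 117\right) + 6 = 208 + 6 = 214$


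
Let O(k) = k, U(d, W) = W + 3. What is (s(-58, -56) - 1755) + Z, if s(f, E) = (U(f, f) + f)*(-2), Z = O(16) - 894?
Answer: -2407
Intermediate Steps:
U(d, W) = 3 + W
Z = -878 (Z = 16 - 894 = -878)
s(f, E) = -6 - 4*f (s(f, E) = ((3 + f) + f)*(-2) = (3 + 2*f)*(-2) = -6 - 4*f)
(s(-58, -56) - 1755) + Z = ((-6 - 4*(-58)) - 1755) - 878 = ((-6 + 232) - 1755) - 878 = (226 - 1755) - 878 = -1529 - 878 = -2407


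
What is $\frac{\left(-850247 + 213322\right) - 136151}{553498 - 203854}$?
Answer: $- \frac{64423}{29137} \approx -2.211$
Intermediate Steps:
$\frac{\left(-850247 + 213322\right) - 136151}{553498 - 203854} = \frac{-636925 - 136151}{349644} = \left(-773076\right) \frac{1}{349644} = - \frac{64423}{29137}$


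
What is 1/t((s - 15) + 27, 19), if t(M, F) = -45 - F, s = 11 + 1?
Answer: -1/64 ≈ -0.015625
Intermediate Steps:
s = 12
1/t((s - 15) + 27, 19) = 1/(-45 - 1*19) = 1/(-45 - 19) = 1/(-64) = -1/64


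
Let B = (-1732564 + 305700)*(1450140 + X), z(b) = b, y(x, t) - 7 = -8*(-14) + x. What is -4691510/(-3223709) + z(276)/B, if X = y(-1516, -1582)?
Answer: 2424524551851345959/1665979955119187492 ≈ 1.4553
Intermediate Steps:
y(x, t) = 119 + x (y(x, t) = 7 + (-8*(-14) + x) = 7 + (112 + x) = 119 + x)
X = -1397 (X = 119 - 1516 = -1397)
B = -2067159231952 (B = (-1732564 + 305700)*(1450140 - 1397) = -1426864*1448743 = -2067159231952)
-4691510/(-3223709) + z(276)/B = -4691510/(-3223709) + 276/(-2067159231952) = -4691510*(-1/3223709) + 276*(-1/2067159231952) = 4691510/3223709 - 69/516789807988 = 2424524551851345959/1665979955119187492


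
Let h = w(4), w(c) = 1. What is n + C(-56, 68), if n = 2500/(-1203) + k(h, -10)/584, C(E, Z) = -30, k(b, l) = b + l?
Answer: -22547387/702552 ≈ -32.094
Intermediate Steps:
h = 1
n = -1470827/702552 (n = 2500/(-1203) + (1 - 10)/584 = 2500*(-1/1203) - 9*1/584 = -2500/1203 - 9/584 = -1470827/702552 ≈ -2.0935)
n + C(-56, 68) = -1470827/702552 - 30 = -22547387/702552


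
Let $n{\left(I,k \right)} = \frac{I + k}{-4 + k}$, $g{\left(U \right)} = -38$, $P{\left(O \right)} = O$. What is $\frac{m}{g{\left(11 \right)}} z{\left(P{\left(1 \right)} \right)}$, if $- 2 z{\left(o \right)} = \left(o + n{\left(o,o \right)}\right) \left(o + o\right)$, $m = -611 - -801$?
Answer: $\frac{5}{3} \approx 1.6667$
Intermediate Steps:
$m = 190$ ($m = -611 + 801 = 190$)
$n{\left(I,k \right)} = \frac{I + k}{-4 + k}$
$z{\left(o \right)} = - o \left(o + \frac{2 o}{-4 + o}\right)$ ($z{\left(o \right)} = - \frac{\left(o + \frac{o + o}{-4 + o}\right) \left(o + o\right)}{2} = - \frac{\left(o + \frac{2 o}{-4 + o}\right) 2 o}{2} = - \frac{2 o \left(o + \frac{2 o}{-4 + o}\right)}{2} = - o \left(o + \frac{2 o}{-4 + o}\right)$)
$\frac{m}{g{\left(11 \right)}} z{\left(P{\left(1 \right)} \right)} = \frac{190}{-38} \frac{1^{2} \left(2 - 1\right)}{-4 + 1} = 190 \left(- \frac{1}{38}\right) 1 \frac{1}{-3} \left(2 - 1\right) = - 5 \cdot 1 \left(- \frac{1}{3}\right) 1 = \left(-5\right) \left(- \frac{1}{3}\right) = \frac{5}{3}$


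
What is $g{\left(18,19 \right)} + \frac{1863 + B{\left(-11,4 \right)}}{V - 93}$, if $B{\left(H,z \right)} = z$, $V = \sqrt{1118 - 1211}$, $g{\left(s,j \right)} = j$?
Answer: $\frac{- 100 i + 19 \sqrt{93}}{\sqrt{93} + 93 i} \approx -0.8617 - 2.0596 i$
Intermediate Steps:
$V = i \sqrt{93}$ ($V = \sqrt{-93} = i \sqrt{93} \approx 9.6436 i$)
$g{\left(18,19 \right)} + \frac{1863 + B{\left(-11,4 \right)}}{V - 93} = 19 + \frac{1863 + 4}{i \sqrt{93} - 93} = 19 + \frac{1867}{-93 + i \sqrt{93}}$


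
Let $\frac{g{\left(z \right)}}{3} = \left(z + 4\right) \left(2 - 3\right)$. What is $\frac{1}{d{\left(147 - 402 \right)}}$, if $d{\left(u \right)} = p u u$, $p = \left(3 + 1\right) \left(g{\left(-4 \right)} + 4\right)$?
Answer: $\frac{1}{1040400} \approx 9.6117 \cdot 10^{-7}$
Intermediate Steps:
$g{\left(z \right)} = -12 - 3 z$ ($g{\left(z \right)} = 3 \left(z + 4\right) \left(2 - 3\right) = 3 \left(4 + z\right) \left(-1\right) = 3 \left(-4 - z\right) = -12 - 3 z$)
$p = 16$ ($p = \left(3 + 1\right) \left(\left(-12 - -12\right) + 4\right) = 4 \left(\left(-12 + 12\right) + 4\right) = 4 \left(0 + 4\right) = 4 \cdot 4 = 16$)
$d{\left(u \right)} = 16 u^{2}$ ($d{\left(u \right)} = 16 u u = 16 u^{2}$)
$\frac{1}{d{\left(147 - 402 \right)}} = \frac{1}{16 \left(147 - 402\right)^{2}} = \frac{1}{16 \left(-255\right)^{2}} = \frac{1}{16 \cdot 65025} = \frac{1}{1040400}$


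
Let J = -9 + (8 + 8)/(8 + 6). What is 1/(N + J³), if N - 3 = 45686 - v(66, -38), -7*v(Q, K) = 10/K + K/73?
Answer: 475741/21505315161 ≈ 2.2122e-5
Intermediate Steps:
v(Q, K) = -10/(7*K) - K/511 (v(Q, K) = -(10/K + K/73)/7 = -10/(7*K) - K/511)
N = 443593414/9709 (N = 3 + (45686 - (-730 - 1*(-38)²)/(511*(-38))) = 3 + (45686 - (-1)*(-730 - 1*1444)/(511*38)) = 3 + (45686 - (-1)*(-730 - 1444)/(511*38)) = 3 + (45686 - (-1)*(-2174)/(511*38)) = 3 + (45686 - 1*1087/9709) = 3 + (45686 - 1087/9709) = 3 + 443564287/9709 = 443593414/9709 ≈ 45689.)
J = -55/7 (J = -9 + 16/14 = -9 + 16*(1/14) = -9 + 8/7 = -55/7 ≈ -7.8571)
1/(N + J³) = 1/(443593414/9709 + (-55/7)³) = 1/(443593414/9709 - 166375/343) = 1/(21505315161/475741) = 475741/21505315161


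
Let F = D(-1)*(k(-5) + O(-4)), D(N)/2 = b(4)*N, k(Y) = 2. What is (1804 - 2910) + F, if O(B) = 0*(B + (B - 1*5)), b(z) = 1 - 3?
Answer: -1098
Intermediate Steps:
b(z) = -2
D(N) = -4*N (D(N) = 2*(-2*N) = -4*N)
O(B) = 0 (O(B) = 0*(B + (B - 5)) = 0*(B + (-5 + B)) = 0*(-5 + 2*B) = 0)
F = 8 (F = (-4*(-1))*(2 + 0) = 4*2 = 8)
(1804 - 2910) + F = (1804 - 2910) + 8 = -1106 + 8 = -1098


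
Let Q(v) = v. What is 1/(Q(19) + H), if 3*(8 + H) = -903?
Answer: -1/290 ≈ -0.0034483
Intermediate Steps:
H = -309 (H = -8 + (⅓)*(-903) = -8 - 301 = -309)
1/(Q(19) + H) = 1/(19 - 309) = 1/(-290) = -1/290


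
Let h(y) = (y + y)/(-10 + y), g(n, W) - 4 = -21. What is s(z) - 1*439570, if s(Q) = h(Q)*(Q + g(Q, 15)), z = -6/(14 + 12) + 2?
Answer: -611432762/1391 ≈ -4.3956e+5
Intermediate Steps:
g(n, W) = -17 (g(n, W) = 4 - 21 = -17)
h(y) = 2*y/(-10 + y) (h(y) = (2*y)/(-10 + y) = 2*y/(-10 + y))
z = 23/13 (z = -6/26 + 2 = (1/26)*(-6) + 2 = -3/13 + 2 = 23/13 ≈ 1.7692)
s(Q) = 2*Q*(-17 + Q)/(-10 + Q) (s(Q) = (2*Q/(-10 + Q))*(Q - 17) = (2*Q/(-10 + Q))*(-17 + Q) = 2*Q*(-17 + Q)/(-10 + Q))
s(z) - 1*439570 = 2*(23/13)*(-17 + 23/13)/(-10 + 23/13) - 1*439570 = 2*(23/13)*(-198/13)/(-107/13) - 439570 = 2*(23/13)*(-13/107)*(-198/13) - 439570 = 9108/1391 - 439570 = -611432762/1391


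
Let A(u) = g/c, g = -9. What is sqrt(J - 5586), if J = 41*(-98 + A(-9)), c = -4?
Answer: I*sqrt(38047)/2 ≈ 97.528*I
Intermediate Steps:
A(u) = 9/4 (A(u) = -9/(-4) = -9*(-1/4) = 9/4)
J = -15703/4 (J = 41*(-98 + 9/4) = 41*(-383/4) = -15703/4 ≈ -3925.8)
sqrt(J - 5586) = sqrt(-15703/4 - 5586) = sqrt(-38047/4) = I*sqrt(38047)/2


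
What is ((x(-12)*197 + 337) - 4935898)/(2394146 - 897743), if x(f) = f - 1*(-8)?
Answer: -4936349/1496403 ≈ -3.2988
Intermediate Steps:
x(f) = 8 + f (x(f) = f + 8 = 8 + f)
((x(-12)*197 + 337) - 4935898)/(2394146 - 897743) = (((8 - 12)*197 + 337) - 4935898)/(2394146 - 897743) = ((-4*197 + 337) - 4935898)/1496403 = ((-788 + 337) - 4935898)*(1/1496403) = (-451 - 4935898)*(1/1496403) = -4936349*1/1496403 = -4936349/1496403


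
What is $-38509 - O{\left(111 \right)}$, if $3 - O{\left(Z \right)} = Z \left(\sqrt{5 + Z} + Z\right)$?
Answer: $-26191 + 222 \sqrt{29} \approx -24996.0$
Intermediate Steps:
$O{\left(Z \right)} = 3 - Z \left(Z + \sqrt{5 + Z}\right)$ ($O{\left(Z \right)} = 3 - Z \left(\sqrt{5 + Z} + Z\right) = 3 - Z \left(Z + \sqrt{5 + Z}\right)$)
$-38509 - O{\left(111 \right)} = -38509 - \left(3 - 111^{2} - 111 \sqrt{5 + 111}\right) = -38509 - \left(3 - 12321 - 111 \sqrt{116}\right) = -38509 - \left(3 - 12321 - 111 \cdot 2 \sqrt{29}\right) = -38509 - \left(3 - 12321 - 222 \sqrt{29}\right) = -38509 - \left(-12318 - 222 \sqrt{29}\right) = -38509 + \left(12318 + 222 \sqrt{29}\right) = -26191 + 222 \sqrt{29}$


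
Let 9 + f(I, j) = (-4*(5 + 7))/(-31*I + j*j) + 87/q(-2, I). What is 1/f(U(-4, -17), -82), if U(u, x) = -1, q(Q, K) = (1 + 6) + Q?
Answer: 6755/56694 ≈ 0.11915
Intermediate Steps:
q(Q, K) = 7 + Q
f(I, j) = 42/5 - 48/(j² - 31*I) (f(I, j) = -9 + ((-4*(5 + 7))/(-31*I + j*j) + 87/(7 - 2)) = -9 + ((-4*12)/(-31*I + j²) + 87/5) = -9 + (-48/(j² - 31*I) + 87*(⅕)) = -9 + (-48/(j² - 31*I) + 87/5) = -9 + (87/5 - 48/(j² - 31*I)) = 42/5 - 48/(j² - 31*I))
1/f(U(-4, -17), -82) = 1/(6*(40 - 7*(-82)² + 217*(-1))/(5*(-1*(-82)² + 31*(-1)))) = 1/(6*(40 - 7*6724 - 217)/(5*(-1*6724 - 31))) = 1/(6*(40 - 47068 - 217)/(5*(-6724 - 31))) = 1/((6/5)*(-47245)/(-6755)) = 1/((6/5)*(-1/6755)*(-47245)) = 1/(56694/6755) = 6755/56694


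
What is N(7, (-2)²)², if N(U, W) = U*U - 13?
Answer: 1296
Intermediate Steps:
N(U, W) = -13 + U² (N(U, W) = U² - 13 = -13 + U²)
N(7, (-2)²)² = (-13 + 7²)² = (-13 + 49)² = 36² = 1296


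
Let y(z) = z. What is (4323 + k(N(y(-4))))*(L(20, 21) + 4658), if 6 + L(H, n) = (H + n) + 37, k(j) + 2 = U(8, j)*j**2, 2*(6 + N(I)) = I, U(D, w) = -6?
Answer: 18622010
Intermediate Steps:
N(I) = -6 + I/2
k(j) = -2 - 6*j**2
L(H, n) = 31 + H + n (L(H, n) = -6 + ((H + n) + 37) = -6 + (37 + H + n) = 31 + H + n)
(4323 + k(N(y(-4))))*(L(20, 21) + 4658) = (4323 + (-2 - 6*(-6 + (1/2)*(-4))**2))*((31 + 20 + 21) + 4658) = (4323 + (-2 - 6*(-6 - 2)**2))*(72 + 4658) = (4323 + (-2 - 6*(-8)**2))*4730 = (4323 + (-2 - 6*64))*4730 = (4323 + (-2 - 384))*4730 = (4323 - 386)*4730 = 3937*4730 = 18622010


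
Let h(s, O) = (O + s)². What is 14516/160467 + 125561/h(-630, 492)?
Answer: 6808279897/1018644516 ≈ 6.6837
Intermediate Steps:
14516/160467 + 125561/h(-630, 492) = 14516/160467 + 125561/((492 - 630)²) = 14516*(1/160467) + 125561/((-138)²) = 14516/160467 + 125561/19044 = 6808279897/1018644516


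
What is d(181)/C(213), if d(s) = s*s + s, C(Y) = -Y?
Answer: -32942/213 ≈ -154.66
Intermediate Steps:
d(s) = s + s² (d(s) = s² + s = s + s²)
d(181)/C(213) = (181*(1 + 181))/((-1*213)) = (181*182)/(-213) = 32942*(-1/213) = -32942/213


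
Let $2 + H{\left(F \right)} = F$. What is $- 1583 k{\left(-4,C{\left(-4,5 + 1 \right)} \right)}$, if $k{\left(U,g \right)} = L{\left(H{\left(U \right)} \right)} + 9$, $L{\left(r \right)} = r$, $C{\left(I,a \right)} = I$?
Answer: $-4749$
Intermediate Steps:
$H{\left(F \right)} = -2 + F$
$k{\left(U,g \right)} = 7 + U$ ($k{\left(U,g \right)} = \left(-2 + U\right) + 9 = 7 + U$)
$- 1583 k{\left(-4,C{\left(-4,5 + 1 \right)} \right)} = - 1583 \left(7 - 4\right) = \left(-1583\right) 3 = -4749$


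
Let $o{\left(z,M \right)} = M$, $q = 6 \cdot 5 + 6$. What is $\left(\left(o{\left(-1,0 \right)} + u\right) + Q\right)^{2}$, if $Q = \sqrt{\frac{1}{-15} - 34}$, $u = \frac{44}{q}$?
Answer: $- \frac{13192}{405} + \frac{22 i \sqrt{7665}}{135} \approx -32.573 + 14.267 i$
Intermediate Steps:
$q = 36$ ($q = 30 + 6 = 36$)
$u = \frac{11}{9}$ ($u = \frac{44}{36} = 44 \cdot \frac{1}{36} = \frac{11}{9} \approx 1.2222$)
$Q = \frac{i \sqrt{7665}}{15}$ ($Q = \sqrt{- \frac{1}{15} - 34} = \sqrt{- \frac{511}{15}} = \frac{i \sqrt{7665}}{15} \approx 5.8367 i$)
$\left(\left(o{\left(-1,0 \right)} + u\right) + Q\right)^{2} = \left(\left(0 + \frac{11}{9}\right) + \frac{i \sqrt{7665}}{15}\right)^{2} = \left(\frac{11}{9} + \frac{i \sqrt{7665}}{15}\right)^{2}$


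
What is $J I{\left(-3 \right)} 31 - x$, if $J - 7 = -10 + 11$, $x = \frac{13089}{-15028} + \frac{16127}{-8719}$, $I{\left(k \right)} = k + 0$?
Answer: $- \frac{97129194661}{131029132} \approx -741.28$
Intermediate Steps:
$I{\left(k \right)} = k$
$x = - \frac{356479547}{131029132}$ ($x = 13089 \left(- \frac{1}{15028}\right) + 16127 \left(- \frac{1}{8719}\right) = - \frac{13089}{15028} - \frac{16127}{8719} = - \frac{356479547}{131029132} \approx -2.7206$)
$J = 8$ ($J = 7 + \left(-10 + 11\right) = 7 + 1 = 8$)
$J I{\left(-3 \right)} 31 - x = 8 \left(-3\right) 31 - - \frac{356479547}{131029132} = \left(-24\right) 31 + \frac{356479547}{131029132} = -744 + \frac{356479547}{131029132} = - \frac{97129194661}{131029132}$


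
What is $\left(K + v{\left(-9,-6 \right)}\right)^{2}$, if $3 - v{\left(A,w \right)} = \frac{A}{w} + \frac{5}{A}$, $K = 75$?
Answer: $\frac{1923769}{324} \approx 5937.6$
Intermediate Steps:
$v{\left(A,w \right)} = 3 - \frac{5}{A} - \frac{A}{w}$ ($v{\left(A,w \right)} = 3 - \left(\frac{A}{w} + \frac{5}{A}\right) = 3 - \left(\frac{5}{A} + \frac{A}{w}\right) = 3 - \frac{5}{A} - \frac{A}{w}$)
$\left(K + v{\left(-9,-6 \right)}\right)^{2} = \left(75 - \left(-3 - \frac{5}{9} + \frac{3}{2}\right)\right)^{2} = \left(75 - \left(- \frac{32}{9} + \frac{3}{2}\right)\right)^{2} = \left(75 + \left(3 + \frac{5}{9} - \frac{3}{2}\right)\right)^{2} = \left(75 + \frac{37}{18}\right)^{2} = \left(\frac{1387}{18}\right)^{2} = \frac{1923769}{324}$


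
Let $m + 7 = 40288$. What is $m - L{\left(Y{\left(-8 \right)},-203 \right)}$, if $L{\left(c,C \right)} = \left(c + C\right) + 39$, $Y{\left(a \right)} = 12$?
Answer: $40433$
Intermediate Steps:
$L{\left(c,C \right)} = 39 + C + c$ ($L{\left(c,C \right)} = \left(C + c\right) + 39 = 39 + C + c$)
$m = 40281$ ($m = -7 + 40288 = 40281$)
$m - L{\left(Y{\left(-8 \right)},-203 \right)} = 40281 - \left(39 - 203 + 12\right) = 40281 - -152 = 40281 + 152 = 40433$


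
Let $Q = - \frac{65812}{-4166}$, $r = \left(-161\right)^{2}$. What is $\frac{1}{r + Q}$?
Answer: $\frac{2083}{54026349} \approx 3.8555 \cdot 10^{-5}$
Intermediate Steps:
$r = 25921$
$Q = \frac{32906}{2083}$ ($Q = \left(-65812\right) \left(- \frac{1}{4166}\right) = \frac{32906}{2083} \approx 15.797$)
$\frac{1}{r + Q} = \frac{1}{25921 + \frac{32906}{2083}} = \frac{1}{\frac{54026349}{2083}} = \frac{2083}{54026349}$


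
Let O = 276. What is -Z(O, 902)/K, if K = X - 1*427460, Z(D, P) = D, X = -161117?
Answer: 276/588577 ≈ 0.00046893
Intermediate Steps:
K = -588577 (K = -161117 - 1*427460 = -161117 - 427460 = -588577)
-Z(O, 902)/K = -276/(-588577) = -276*(-1)/588577 = -1*(-276/588577) = 276/588577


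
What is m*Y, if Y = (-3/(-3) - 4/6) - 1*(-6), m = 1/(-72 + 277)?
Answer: 19/615 ≈ 0.030894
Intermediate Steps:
m = 1/205 ≈ 0.0048781
Y = 19/3 (Y = (-3*(-1/3) - 4*1/6) + 6 = (1 - 2/3) + 6 = 1/3 + 6 = 19/3 ≈ 6.3333)
m*Y = (1/205)*(19/3) = 19/615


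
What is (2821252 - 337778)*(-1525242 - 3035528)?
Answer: -11326553714980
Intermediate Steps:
(2821252 - 337778)*(-1525242 - 3035528) = 2483474*(-4560770) = -11326553714980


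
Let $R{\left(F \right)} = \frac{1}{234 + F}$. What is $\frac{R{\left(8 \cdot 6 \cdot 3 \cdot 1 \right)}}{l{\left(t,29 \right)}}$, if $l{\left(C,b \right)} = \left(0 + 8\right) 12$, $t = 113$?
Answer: $\frac{1}{36288} \approx 2.7557 \cdot 10^{-5}$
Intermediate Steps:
$l{\left(C,b \right)} = 96$ ($l{\left(C,b \right)} = 8 \cdot 12 = 96$)
$\frac{R{\left(8 \cdot 6 \cdot 3 \cdot 1 \right)}}{l{\left(t,29 \right)}} = \frac{1}{\left(234 + 8 \cdot 6 \cdot 3 \cdot 1\right) 96} = \frac{1}{234 + 8 \cdot 18 \cdot 1} \cdot \frac{1}{96} = \frac{1}{234 + 8 \cdot 18} \cdot \frac{1}{96} = \frac{1}{234 + 144} \cdot \frac{1}{96} = \frac{1}{378} \cdot \frac{1}{96} = \frac{1}{36288}$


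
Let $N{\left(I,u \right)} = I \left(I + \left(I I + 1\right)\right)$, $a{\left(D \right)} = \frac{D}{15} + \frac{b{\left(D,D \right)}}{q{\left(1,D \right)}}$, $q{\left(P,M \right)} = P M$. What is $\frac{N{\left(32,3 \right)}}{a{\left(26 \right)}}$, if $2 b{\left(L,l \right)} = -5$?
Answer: $\frac{26382720}{1277} \approx 20660.0$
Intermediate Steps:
$b{\left(L,l \right)} = - \frac{5}{2}$ ($b{\left(L,l \right)} = \frac{1}{2} \left(-5\right) = - \frac{5}{2}$)
$q{\left(P,M \right)} = M P$
$a{\left(D \right)} = - \frac{5}{2 D} + \frac{D}{15}$ ($a{\left(D \right)} = \frac{D}{15} - \frac{5}{2 D 1} = D \frac{1}{15} - \frac{5}{2 D} = \frac{D}{15} - \frac{5}{2 D} = - \frac{5}{2 D} + \frac{D}{15}$)
$N{\left(I,u \right)} = I \left(1 + I + I^{2}\right)$ ($N{\left(I,u \right)} = I \left(I + \left(I^{2} + 1\right)\right) = I \left(I + \left(1 + I^{2}\right)\right) = I \left(1 + I + I^{2}\right)$)
$\frac{N{\left(32,3 \right)}}{a{\left(26 \right)}} = \frac{32 \left(1 + 32 + 32^{2}\right)}{- \frac{5}{2 \cdot 26} + \frac{1}{15} \cdot 26} = \frac{32 \left(1 + 32 + 1024\right)}{\left(- \frac{5}{2}\right) \frac{1}{26} + \frac{26}{15}} = \frac{32 \cdot 1057}{- \frac{5}{52} + \frac{26}{15}} = \frac{33824}{\frac{1277}{780}} = 33824 \cdot \frac{780}{1277} = \frac{26382720}{1277}$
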